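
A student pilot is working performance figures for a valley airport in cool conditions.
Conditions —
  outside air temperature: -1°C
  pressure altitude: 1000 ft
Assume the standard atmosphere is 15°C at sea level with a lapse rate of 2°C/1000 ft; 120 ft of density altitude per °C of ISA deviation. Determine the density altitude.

-680 ft

ISA temperature at 1000 ft = 15 − 2 × (1000/1000) = 13°C.
ISA deviation = -1 − 13 = -14°C.
Density altitude = 1000 + 120 × (-14) = 1000 + (-1680) = -680 ft.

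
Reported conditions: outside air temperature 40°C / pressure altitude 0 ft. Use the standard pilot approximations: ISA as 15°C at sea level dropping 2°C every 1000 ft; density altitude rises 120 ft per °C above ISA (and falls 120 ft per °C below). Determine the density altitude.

3000 ft

ISA temperature at 0 ft = 15 − 2 × (0/1000) = 15°C.
ISA deviation = 40 − 15 = +25°C.
Density altitude = 0 + 120 × (25) = 0 + (+3000) = 3000 ft.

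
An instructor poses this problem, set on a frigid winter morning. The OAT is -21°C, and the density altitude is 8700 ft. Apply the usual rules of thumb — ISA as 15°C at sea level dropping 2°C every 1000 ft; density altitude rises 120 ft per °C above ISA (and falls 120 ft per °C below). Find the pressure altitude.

10500 ft

DA = PA + 120 × (OAT − (15 − 2·PA/1000)) = PA + 120·OAT − 1800 + 0.24·PA = 1.24·PA + 120·OAT − 1800.
So 1.24·PA = 8700 − 120 × (-21) + 1800 = 13020.
PA = 13020 / 1.24 = 10500 ft.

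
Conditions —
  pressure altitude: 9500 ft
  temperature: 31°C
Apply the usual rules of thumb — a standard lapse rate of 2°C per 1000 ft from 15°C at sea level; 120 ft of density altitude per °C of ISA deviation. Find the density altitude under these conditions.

13700 ft

ISA temperature at 9500 ft = 15 − 2 × (9500/1000) = -4°C.
ISA deviation = 31 − (-4) = +35°C.
Density altitude = 9500 + 120 × (35) = 9500 + (+4200) = 13700 ft.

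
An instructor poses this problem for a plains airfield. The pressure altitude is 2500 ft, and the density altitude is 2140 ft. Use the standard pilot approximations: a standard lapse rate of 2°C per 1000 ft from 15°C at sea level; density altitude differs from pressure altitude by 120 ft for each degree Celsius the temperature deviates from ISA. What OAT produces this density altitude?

7°C

Density altitude − pressure altitude = 2140 − 2500 = -360 ft.
At 120 ft/°C that is an ISA deviation of -360/120 = -3°C.
ISA temperature at 2500 ft = 15 − 2 × (2500/1000) = 10°C.
OAT = ISA + deviation = 10 + (-3) = 7°C.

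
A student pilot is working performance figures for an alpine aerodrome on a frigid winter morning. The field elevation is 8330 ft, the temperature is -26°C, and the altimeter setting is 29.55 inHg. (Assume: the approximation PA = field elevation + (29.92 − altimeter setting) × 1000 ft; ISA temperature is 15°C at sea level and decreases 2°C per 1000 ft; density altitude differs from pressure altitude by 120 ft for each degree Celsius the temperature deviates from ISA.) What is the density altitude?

Pressure altitude = 8330 + (29.92 − 29.55) × 1000 = 8330 + (+370) = 8700 ft.
ISA temperature at 8700 ft = 15 − 2 × (8700/1000) = -2.4°C.
ISA deviation = -26 − (-2.4) = -23.6°C.
Density altitude = 8700 + 120 × (-23.6) = 5868 ft.

5868 ft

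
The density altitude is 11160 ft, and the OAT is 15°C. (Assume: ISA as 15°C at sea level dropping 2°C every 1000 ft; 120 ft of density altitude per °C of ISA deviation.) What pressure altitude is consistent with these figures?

9000 ft

DA = PA + 120 × (OAT − (15 − 2·PA/1000)) = PA + 120·OAT − 1800 + 0.24·PA = 1.24·PA + 120·OAT − 1800.
So 1.24·PA = 11160 − 120 × 15 + 1800 = 11160.
PA = 11160 / 1.24 = 9000 ft.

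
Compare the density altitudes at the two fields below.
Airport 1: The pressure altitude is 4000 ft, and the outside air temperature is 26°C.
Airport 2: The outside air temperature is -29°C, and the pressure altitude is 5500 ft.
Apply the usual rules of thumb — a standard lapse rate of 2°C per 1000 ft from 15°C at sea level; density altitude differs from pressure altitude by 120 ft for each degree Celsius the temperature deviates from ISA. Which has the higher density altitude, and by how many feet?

Airport 1: ISA temp = 7°C, deviation +19°C, DA = 4000 + 120 × 19 = 6280 ft.
Airport 2: ISA temp = 4°C, deviation -33°C, DA = 5500 + 120 × (-33) = 1540 ft.
Airport 1 is higher by 6280 − 1540 = 4740 ft.

Airport 1 by 4740 ft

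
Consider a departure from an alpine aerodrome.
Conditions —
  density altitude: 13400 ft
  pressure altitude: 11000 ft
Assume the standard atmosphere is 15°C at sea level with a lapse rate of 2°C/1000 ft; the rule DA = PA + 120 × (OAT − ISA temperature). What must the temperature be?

Density altitude − pressure altitude = 13400 − 11000 = +2400 ft.
At 120 ft/°C that is an ISA deviation of 2400/120 = +20°C.
ISA temperature at 11000 ft = 15 − 2 × (11000/1000) = -7°C.
OAT = ISA + deviation = -7 + (+20) = 13°C.

13°C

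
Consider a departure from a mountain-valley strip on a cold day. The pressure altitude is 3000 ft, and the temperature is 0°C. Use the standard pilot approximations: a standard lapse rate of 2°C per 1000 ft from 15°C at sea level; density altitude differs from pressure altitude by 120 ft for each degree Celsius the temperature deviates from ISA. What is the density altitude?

ISA temperature at 3000 ft = 15 − 2 × (3000/1000) = 9°C.
ISA deviation = 0 − 9 = -9°C.
Density altitude = 3000 + 120 × (-9) = 3000 + (-1080) = 1920 ft.

1920 ft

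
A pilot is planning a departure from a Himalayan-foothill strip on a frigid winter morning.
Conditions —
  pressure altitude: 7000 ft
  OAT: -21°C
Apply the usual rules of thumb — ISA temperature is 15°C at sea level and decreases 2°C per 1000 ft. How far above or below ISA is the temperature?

ISA temperature at 7000 ft = 15 − 2 × (7000/1000) = 1°C.
Deviation = OAT − ISA = -21 − 1 = -22°C.

ISA-22°C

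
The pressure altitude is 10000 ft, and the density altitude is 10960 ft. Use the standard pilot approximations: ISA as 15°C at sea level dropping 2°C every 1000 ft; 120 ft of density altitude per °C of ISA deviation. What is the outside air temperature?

3°C

Density altitude − pressure altitude = 10960 − 10000 = +960 ft.
At 120 ft/°C that is an ISA deviation of 960/120 = +8°C.
ISA temperature at 10000 ft = 15 − 2 × (10000/1000) = -5°C.
OAT = ISA + deviation = -5 + (+8) = 3°C.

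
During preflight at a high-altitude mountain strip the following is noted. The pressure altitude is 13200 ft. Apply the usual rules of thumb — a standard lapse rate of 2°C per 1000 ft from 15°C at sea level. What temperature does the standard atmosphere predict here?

ISA temperature = 15 − 2 × (13200/1000) = 15 − 26.4 = -11.4°C.

-11.4°C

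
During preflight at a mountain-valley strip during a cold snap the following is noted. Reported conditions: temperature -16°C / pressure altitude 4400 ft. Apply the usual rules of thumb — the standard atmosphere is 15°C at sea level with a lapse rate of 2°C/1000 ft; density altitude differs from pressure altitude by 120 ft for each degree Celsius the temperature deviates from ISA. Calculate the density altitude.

ISA temperature at 4400 ft = 15 − 2 × (4400/1000) = 6.2°C.
ISA deviation = -16 − 6.2 = -22.2°C.
Density altitude = 4400 + 120 × (-22.2) = 4400 + (-2664) = 1736 ft.

1736 ft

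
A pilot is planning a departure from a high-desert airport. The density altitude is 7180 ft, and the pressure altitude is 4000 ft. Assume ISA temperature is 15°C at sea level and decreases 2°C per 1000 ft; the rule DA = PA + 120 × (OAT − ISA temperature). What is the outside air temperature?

33.5°C

Density altitude − pressure altitude = 7180 − 4000 = +3180 ft.
At 120 ft/°C that is an ISA deviation of 3180/120 = +26.5°C.
ISA temperature at 4000 ft = 15 − 2 × (4000/1000) = 7°C.
OAT = ISA + deviation = 7 + (+26.5) = 33.5°C.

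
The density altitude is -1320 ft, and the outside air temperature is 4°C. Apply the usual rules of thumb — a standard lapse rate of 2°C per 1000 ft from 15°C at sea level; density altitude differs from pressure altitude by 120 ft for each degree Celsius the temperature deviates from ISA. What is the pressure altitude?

DA = PA + 120 × (OAT − (15 − 2·PA/1000)) = PA + 120·OAT − 1800 + 0.24·PA = 1.24·PA + 120·OAT − 1800.
So 1.24·PA = -1320 − 120 × 4 + 1800 = 0.
PA = 0 / 1.24 = 0 ft.

0 ft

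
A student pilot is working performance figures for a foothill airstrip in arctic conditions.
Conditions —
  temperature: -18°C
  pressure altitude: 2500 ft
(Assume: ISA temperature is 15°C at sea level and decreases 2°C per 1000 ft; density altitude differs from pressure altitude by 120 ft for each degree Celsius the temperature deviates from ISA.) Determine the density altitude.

ISA temperature at 2500 ft = 15 − 2 × (2500/1000) = 10°C.
ISA deviation = -18 − 10 = -28°C.
Density altitude = 2500 + 120 × (-28) = 2500 + (-3360) = -860 ft.

-860 ft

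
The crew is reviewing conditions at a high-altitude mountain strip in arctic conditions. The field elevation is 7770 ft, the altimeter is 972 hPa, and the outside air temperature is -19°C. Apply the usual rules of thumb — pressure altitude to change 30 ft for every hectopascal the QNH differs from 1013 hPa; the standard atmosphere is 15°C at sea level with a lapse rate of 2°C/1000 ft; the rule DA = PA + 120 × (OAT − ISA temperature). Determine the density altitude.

Pressure altitude = 7770 + (1013 − 972) × 30 = 7770 + (+1230) = 9000 ft.
ISA temperature at 9000 ft = 15 − 2 × (9000/1000) = -3°C.
ISA deviation = -19 − (-3) = -16°C.
Density altitude = 9000 + 120 × (-16) = 7080 ft.

7080 ft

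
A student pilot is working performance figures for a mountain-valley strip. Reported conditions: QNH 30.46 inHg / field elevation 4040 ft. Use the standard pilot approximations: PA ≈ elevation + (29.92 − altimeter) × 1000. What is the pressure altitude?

Pressure correction = (29.92 − 30.46) × 1000 = -540 ft.
Pressure altitude = 4040 + (-540) = 3500 ft.

3500 ft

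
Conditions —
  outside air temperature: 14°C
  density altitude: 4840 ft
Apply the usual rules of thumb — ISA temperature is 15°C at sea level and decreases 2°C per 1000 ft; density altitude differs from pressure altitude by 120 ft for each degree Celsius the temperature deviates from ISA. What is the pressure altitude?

DA = PA + 120 × (OAT − (15 − 2·PA/1000)) = PA + 120·OAT − 1800 + 0.24·PA = 1.24·PA + 120·OAT − 1800.
So 1.24·PA = 4840 − 120 × 14 + 1800 = 4960.
PA = 4960 / 1.24 = 4000 ft.

4000 ft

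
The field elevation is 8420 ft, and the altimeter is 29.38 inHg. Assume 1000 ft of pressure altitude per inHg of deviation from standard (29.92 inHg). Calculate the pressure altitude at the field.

8960 ft

Pressure correction = (29.92 − 29.38) × 1000 = +540 ft.
Pressure altitude = 8420 + (+540) = 8960 ft.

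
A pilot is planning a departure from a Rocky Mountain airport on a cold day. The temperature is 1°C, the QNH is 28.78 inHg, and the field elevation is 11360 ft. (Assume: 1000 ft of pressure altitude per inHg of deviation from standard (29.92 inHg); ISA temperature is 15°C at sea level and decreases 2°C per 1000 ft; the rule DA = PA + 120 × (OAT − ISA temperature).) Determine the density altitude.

13820 ft

Pressure altitude = 11360 + (29.92 − 28.78) × 1000 = 11360 + (+1140) = 12500 ft.
ISA temperature at 12500 ft = 15 − 2 × (12500/1000) = -10°C.
ISA deviation = 1 − (-10) = +11°C.
Density altitude = 12500 + 120 × (11) = 13820 ft.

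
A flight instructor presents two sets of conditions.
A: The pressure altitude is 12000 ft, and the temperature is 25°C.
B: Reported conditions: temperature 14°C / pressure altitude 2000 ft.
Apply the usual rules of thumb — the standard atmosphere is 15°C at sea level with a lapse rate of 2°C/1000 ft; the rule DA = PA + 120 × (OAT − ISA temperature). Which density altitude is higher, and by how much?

A: ISA temp = -9°C, deviation +34°C, DA = 12000 + 120 × 34 = 16080 ft.
B: ISA temp = 11°C, deviation +3°C, DA = 2000 + 120 × 3 = 2360 ft.
A is higher by 16080 − 2360 = 13720 ft.

A by 13720 ft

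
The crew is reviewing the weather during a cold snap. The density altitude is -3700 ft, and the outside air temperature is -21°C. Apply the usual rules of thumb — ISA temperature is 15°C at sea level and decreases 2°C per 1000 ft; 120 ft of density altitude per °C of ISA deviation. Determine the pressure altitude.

DA = PA + 120 × (OAT − (15 − 2·PA/1000)) = PA + 120·OAT − 1800 + 0.24·PA = 1.24·PA + 120·OAT − 1800.
So 1.24·PA = -3700 − 120 × (-21) + 1800 = 620.
PA = 620 / 1.24 = 500 ft.

500 ft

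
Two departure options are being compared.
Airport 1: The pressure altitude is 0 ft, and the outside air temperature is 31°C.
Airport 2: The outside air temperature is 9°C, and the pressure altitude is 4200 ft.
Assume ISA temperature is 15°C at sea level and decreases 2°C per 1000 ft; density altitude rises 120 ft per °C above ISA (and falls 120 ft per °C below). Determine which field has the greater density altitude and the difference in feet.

Airport 2 by 2568 ft

Airport 1: ISA temp = 15°C, deviation +16°C, DA = 0 + 120 × 16 = 1920 ft.
Airport 2: ISA temp = 6.6°C, deviation +2.4°C, DA = 4200 + 120 × 2.4 = 4488 ft.
Airport 2 is higher by 4488 − 1920 = 2568 ft.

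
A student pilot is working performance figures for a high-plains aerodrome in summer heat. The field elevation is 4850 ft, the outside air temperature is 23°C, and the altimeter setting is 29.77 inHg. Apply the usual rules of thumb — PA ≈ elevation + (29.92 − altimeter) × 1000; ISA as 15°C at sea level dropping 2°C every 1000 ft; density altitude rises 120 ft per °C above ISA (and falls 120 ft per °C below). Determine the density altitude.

7160 ft

Pressure altitude = 4850 + (29.92 − 29.77) × 1000 = 4850 + (+150) = 5000 ft.
ISA temperature at 5000 ft = 15 − 2 × (5000/1000) = 5°C.
ISA deviation = 23 − 5 = +18°C.
Density altitude = 5000 + 120 × (18) = 7160 ft.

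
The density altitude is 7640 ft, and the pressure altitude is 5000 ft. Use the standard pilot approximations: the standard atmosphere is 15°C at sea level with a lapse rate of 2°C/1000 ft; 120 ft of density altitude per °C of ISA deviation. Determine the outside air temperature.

Density altitude − pressure altitude = 7640 − 5000 = +2640 ft.
At 120 ft/°C that is an ISA deviation of 2640/120 = +22°C.
ISA temperature at 5000 ft = 15 − 2 × (5000/1000) = 5°C.
OAT = ISA + deviation = 5 + (+22) = 27°C.

27°C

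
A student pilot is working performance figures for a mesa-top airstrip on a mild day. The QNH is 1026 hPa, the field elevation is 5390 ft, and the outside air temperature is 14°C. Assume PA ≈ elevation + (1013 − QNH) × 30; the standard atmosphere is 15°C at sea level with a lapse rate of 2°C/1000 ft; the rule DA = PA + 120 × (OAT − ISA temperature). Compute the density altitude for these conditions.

6080 ft

Pressure altitude = 5390 + (1013 − 1026) × 30 = 5390 + (-390) = 5000 ft.
ISA temperature at 5000 ft = 15 − 2 × (5000/1000) = 5°C.
ISA deviation = 14 − 5 = +9°C.
Density altitude = 5000 + 120 × (9) = 6080 ft.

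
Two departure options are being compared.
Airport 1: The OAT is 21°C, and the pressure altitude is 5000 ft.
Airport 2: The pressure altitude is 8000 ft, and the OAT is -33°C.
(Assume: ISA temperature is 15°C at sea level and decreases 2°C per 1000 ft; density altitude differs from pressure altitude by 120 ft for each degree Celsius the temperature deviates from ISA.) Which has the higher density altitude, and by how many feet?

Airport 1 by 2760 ft

Airport 1: ISA temp = 5°C, deviation +16°C, DA = 5000 + 120 × 16 = 6920 ft.
Airport 2: ISA temp = -1°C, deviation -32°C, DA = 8000 + 120 × (-32) = 4160 ft.
Airport 1 is higher by 6920 − 4160 = 2760 ft.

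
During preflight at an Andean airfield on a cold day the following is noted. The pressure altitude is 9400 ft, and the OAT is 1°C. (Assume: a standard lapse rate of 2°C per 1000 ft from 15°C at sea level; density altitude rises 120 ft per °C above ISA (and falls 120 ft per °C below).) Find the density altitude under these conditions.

9976 ft

ISA temperature at 9400 ft = 15 − 2 × (9400/1000) = -3.8°C.
ISA deviation = 1 − (-3.8) = +4.8°C.
Density altitude = 9400 + 120 × (4.8) = 9400 + (+576) = 9976 ft.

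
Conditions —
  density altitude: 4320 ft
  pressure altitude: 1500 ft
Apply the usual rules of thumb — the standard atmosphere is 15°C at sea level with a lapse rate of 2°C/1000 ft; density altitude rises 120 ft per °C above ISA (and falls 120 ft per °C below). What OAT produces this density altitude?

Density altitude − pressure altitude = 4320 − 1500 = +2820 ft.
At 120 ft/°C that is an ISA deviation of 2820/120 = +23.5°C.
ISA temperature at 1500 ft = 15 − 2 × (1500/1000) = 12°C.
OAT = ISA + deviation = 12 + (+23.5) = 35.5°C.

35.5°C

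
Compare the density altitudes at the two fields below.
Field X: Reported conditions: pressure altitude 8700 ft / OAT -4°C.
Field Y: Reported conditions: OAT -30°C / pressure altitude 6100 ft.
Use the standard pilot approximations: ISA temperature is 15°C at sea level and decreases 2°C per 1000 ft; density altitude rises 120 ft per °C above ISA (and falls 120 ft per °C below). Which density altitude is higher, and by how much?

Field X: ISA temp = -2.4°C, deviation -1.6°C, DA = 8700 + 120 × (-1.6) = 8508 ft.
Field Y: ISA temp = 2.8°C, deviation -32.8°C, DA = 6100 + 120 × (-32.8) = 2164 ft.
Field X is higher by 8508 − 2164 = 6344 ft.

Field X by 6344 ft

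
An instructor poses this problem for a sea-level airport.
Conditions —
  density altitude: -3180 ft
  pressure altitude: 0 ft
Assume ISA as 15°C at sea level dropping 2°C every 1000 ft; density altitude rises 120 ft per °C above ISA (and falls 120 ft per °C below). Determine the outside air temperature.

Density altitude − pressure altitude = -3180 − 0 = -3180 ft.
At 120 ft/°C that is an ISA deviation of -3180/120 = -26.5°C.
ISA temperature at 0 ft = 15 − 2 × (0/1000) = 15°C.
OAT = ISA + deviation = 15 + (-26.5) = -11.5°C.

-11.5°C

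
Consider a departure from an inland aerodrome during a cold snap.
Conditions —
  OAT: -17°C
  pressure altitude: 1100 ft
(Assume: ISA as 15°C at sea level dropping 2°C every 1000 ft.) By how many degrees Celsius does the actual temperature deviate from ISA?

ISA-29.8°C

ISA temperature at 1100 ft = 15 − 2 × (1100/1000) = 12.8°C.
Deviation = OAT − ISA = -17 − 12.8 = -29.8°C.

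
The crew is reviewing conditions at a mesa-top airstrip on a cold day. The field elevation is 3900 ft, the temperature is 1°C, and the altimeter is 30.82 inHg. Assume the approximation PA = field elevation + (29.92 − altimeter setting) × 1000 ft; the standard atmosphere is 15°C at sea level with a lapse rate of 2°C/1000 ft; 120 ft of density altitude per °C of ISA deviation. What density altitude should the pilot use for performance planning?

Pressure altitude = 3900 + (29.92 − 30.82) × 1000 = 3900 + (-900) = 3000 ft.
ISA temperature at 3000 ft = 15 − 2 × (3000/1000) = 9°C.
ISA deviation = 1 − 9 = -8°C.
Density altitude = 3000 + 120 × (-8) = 2040 ft.

2040 ft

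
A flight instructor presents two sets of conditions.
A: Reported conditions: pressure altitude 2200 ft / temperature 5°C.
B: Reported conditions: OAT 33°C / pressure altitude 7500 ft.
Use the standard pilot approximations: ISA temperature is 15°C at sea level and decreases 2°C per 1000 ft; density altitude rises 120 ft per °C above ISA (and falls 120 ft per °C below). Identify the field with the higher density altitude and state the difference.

B by 9932 ft

A: ISA temp = 10.6°C, deviation -5.6°C, DA = 2200 + 120 × (-5.6) = 1528 ft.
B: ISA temp = 0°C, deviation +33°C, DA = 7500 + 120 × 33 = 11460 ft.
B is higher by 11460 − 1528 = 9932 ft.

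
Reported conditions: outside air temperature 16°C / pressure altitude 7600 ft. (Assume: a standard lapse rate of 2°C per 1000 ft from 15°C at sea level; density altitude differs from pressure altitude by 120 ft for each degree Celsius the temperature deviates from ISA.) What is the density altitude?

ISA temperature at 7600 ft = 15 − 2 × (7600/1000) = -0.2°C.
ISA deviation = 16 − (-0.2) = +16.2°C.
Density altitude = 7600 + 120 × (16.2) = 7600 + (+1944) = 9544 ft.

9544 ft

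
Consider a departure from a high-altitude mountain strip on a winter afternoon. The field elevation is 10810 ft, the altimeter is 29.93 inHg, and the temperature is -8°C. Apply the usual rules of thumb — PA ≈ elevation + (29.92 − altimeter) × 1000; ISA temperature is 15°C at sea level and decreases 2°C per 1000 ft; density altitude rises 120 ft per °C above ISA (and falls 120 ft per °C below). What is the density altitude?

Pressure altitude = 10810 + (29.92 − 29.93) × 1000 = 10810 + (-10) = 10800 ft.
ISA temperature at 10800 ft = 15 − 2 × (10800/1000) = -6.6°C.
ISA deviation = -8 − (-6.6) = -1.4°C.
Density altitude = 10800 + 120 × (-1.4) = 10632 ft.

10632 ft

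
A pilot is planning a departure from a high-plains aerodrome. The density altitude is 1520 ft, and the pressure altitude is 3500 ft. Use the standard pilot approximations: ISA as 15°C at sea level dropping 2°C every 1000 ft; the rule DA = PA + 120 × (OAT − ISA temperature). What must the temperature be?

Density altitude − pressure altitude = 1520 − 3500 = -1980 ft.
At 120 ft/°C that is an ISA deviation of -1980/120 = -16.5°C.
ISA temperature at 3500 ft = 15 − 2 × (3500/1000) = 8°C.
OAT = ISA + deviation = 8 + (-16.5) = -8.5°C.

-8.5°C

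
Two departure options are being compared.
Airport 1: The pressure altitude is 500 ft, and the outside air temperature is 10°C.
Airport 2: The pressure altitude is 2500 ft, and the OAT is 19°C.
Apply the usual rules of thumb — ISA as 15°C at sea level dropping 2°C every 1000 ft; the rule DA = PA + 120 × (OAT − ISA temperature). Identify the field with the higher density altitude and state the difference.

Airport 1: ISA temp = 14°C, deviation -4°C, DA = 500 + 120 × (-4) = 20 ft.
Airport 2: ISA temp = 10°C, deviation +9°C, DA = 2500 + 120 × 9 = 3580 ft.
Airport 2 is higher by 3580 − 20 = 3560 ft.

Airport 2 by 3560 ft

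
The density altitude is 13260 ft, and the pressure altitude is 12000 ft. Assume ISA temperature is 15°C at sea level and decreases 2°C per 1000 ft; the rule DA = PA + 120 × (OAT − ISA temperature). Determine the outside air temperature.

Density altitude − pressure altitude = 13260 − 12000 = +1260 ft.
At 120 ft/°C that is an ISA deviation of 1260/120 = +10.5°C.
ISA temperature at 12000 ft = 15 − 2 × (12000/1000) = -9°C.
OAT = ISA + deviation = -9 + (+10.5) = 1.5°C.

1.5°C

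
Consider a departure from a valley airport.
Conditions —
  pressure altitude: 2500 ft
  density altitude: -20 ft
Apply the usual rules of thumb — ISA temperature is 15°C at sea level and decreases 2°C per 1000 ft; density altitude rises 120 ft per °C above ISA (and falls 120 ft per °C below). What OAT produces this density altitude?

-11°C

Density altitude − pressure altitude = -20 − 2500 = -2520 ft.
At 120 ft/°C that is an ISA deviation of -2520/120 = -21°C.
ISA temperature at 2500 ft = 15 − 2 × (2500/1000) = 10°C.
OAT = ISA + deviation = 10 + (-21) = -11°C.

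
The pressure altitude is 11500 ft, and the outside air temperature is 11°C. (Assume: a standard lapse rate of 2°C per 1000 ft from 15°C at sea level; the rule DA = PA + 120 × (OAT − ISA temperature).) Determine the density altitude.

13780 ft

ISA temperature at 11500 ft = 15 − 2 × (11500/1000) = -8°C.
ISA deviation = 11 − (-8) = +19°C.
Density altitude = 11500 + 120 × (19) = 11500 + (+2280) = 13780 ft.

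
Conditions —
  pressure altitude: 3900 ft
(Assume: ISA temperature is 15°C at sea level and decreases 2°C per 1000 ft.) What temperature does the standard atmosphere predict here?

7.2°C

ISA temperature = 15 − 2 × (3900/1000) = 15 − 7.8 = 7.2°C.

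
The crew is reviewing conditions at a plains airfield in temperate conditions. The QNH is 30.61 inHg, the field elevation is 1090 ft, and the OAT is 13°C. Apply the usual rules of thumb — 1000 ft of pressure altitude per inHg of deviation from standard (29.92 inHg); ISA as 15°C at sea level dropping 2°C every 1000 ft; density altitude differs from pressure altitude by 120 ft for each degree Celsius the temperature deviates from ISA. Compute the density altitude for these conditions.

256 ft

Pressure altitude = 1090 + (29.92 − 30.61) × 1000 = 1090 + (-690) = 400 ft.
ISA temperature at 400 ft = 15 − 2 × (400/1000) = 14.2°C.
ISA deviation = 13 − 14.2 = -1.2°C.
Density altitude = 400 + 120 × (-1.2) = 256 ft.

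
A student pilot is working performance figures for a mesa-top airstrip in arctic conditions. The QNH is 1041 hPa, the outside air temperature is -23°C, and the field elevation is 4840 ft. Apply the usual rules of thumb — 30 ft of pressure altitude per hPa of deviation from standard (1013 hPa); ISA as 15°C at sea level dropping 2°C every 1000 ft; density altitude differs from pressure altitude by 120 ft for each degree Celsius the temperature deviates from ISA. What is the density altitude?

400 ft

Pressure altitude = 4840 + (1013 − 1041) × 30 = 4840 + (-840) = 4000 ft.
ISA temperature at 4000 ft = 15 − 2 × (4000/1000) = 7°C.
ISA deviation = -23 − 7 = -30°C.
Density altitude = 4000 + 120 × (-30) = 400 ft.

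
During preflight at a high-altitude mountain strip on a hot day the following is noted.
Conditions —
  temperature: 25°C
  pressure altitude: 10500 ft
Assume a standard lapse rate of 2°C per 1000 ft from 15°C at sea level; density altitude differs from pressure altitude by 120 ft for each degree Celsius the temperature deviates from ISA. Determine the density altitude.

ISA temperature at 10500 ft = 15 − 2 × (10500/1000) = -6°C.
ISA deviation = 25 − (-6) = +31°C.
Density altitude = 10500 + 120 × (31) = 10500 + (+3720) = 14220 ft.

14220 ft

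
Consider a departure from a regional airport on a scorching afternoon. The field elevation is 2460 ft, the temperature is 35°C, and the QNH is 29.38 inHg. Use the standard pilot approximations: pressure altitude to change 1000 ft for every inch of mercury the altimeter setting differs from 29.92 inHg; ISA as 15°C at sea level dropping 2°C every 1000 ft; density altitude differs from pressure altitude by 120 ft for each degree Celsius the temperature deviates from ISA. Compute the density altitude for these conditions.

Pressure altitude = 2460 + (29.92 − 29.38) × 1000 = 2460 + (+540) = 3000 ft.
ISA temperature at 3000 ft = 15 − 2 × (3000/1000) = 9°C.
ISA deviation = 35 − 9 = +26°C.
Density altitude = 3000 + 120 × (26) = 6120 ft.

6120 ft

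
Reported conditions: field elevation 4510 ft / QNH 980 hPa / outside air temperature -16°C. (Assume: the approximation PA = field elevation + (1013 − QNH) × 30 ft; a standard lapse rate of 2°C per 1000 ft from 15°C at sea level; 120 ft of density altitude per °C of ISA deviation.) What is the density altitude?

3100 ft

Pressure altitude = 4510 + (1013 − 980) × 30 = 4510 + (+990) = 5500 ft.
ISA temperature at 5500 ft = 15 − 2 × (5500/1000) = 4°C.
ISA deviation = -16 − 4 = -20°C.
Density altitude = 5500 + 120 × (-20) = 3100 ft.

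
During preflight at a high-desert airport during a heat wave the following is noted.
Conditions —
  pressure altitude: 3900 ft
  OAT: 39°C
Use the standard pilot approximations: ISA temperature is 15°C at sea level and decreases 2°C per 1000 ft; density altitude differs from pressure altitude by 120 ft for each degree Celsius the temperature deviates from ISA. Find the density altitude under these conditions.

7716 ft

ISA temperature at 3900 ft = 15 − 2 × (3900/1000) = 7.2°C.
ISA deviation = 39 − 7.2 = +31.8°C.
Density altitude = 3900 + 120 × (31.8) = 3900 + (+3816) = 7716 ft.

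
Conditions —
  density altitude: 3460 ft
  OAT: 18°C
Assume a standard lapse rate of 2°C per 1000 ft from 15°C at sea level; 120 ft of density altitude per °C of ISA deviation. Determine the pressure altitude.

2500 ft

DA = PA + 120 × (OAT − (15 − 2·PA/1000)) = PA + 120·OAT − 1800 + 0.24·PA = 1.24·PA + 120·OAT − 1800.
So 1.24·PA = 3460 − 120 × 18 + 1800 = 3100.
PA = 3100 / 1.24 = 2500 ft.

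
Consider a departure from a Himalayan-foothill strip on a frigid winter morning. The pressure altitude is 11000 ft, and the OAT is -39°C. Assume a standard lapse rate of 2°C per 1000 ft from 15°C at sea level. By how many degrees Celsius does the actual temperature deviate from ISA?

ISA temperature at 11000 ft = 15 − 2 × (11000/1000) = -7°C.
Deviation = OAT − ISA = -39 − (-7) = -32°C.

ISA-32°C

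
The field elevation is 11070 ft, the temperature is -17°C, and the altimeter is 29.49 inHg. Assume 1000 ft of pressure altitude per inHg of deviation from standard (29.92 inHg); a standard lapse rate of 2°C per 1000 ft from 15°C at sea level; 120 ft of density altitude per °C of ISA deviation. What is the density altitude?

Pressure altitude = 11070 + (29.92 − 29.49) × 1000 = 11070 + (+430) = 11500 ft.
ISA temperature at 11500 ft = 15 − 2 × (11500/1000) = -8°C.
ISA deviation = -17 − (-8) = -9°C.
Density altitude = 11500 + 120 × (-9) = 10420 ft.

10420 ft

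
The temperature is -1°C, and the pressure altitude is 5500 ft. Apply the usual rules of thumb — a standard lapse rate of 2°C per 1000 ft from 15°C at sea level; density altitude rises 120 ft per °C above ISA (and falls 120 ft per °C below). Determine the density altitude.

4900 ft

ISA temperature at 5500 ft = 15 − 2 × (5500/1000) = 4°C.
ISA deviation = -1 − 4 = -5°C.
Density altitude = 5500 + 120 × (-5) = 5500 + (-600) = 4900 ft.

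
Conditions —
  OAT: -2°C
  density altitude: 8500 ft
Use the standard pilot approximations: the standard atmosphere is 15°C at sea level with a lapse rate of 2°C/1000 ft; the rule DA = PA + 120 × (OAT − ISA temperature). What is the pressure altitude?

DA = PA + 120 × (OAT − (15 − 2·PA/1000)) = PA + 120·OAT − 1800 + 0.24·PA = 1.24·PA + 120·OAT − 1800.
So 1.24·PA = 8500 − 120 × (-2) + 1800 = 10540.
PA = 10540 / 1.24 = 8500 ft.

8500 ft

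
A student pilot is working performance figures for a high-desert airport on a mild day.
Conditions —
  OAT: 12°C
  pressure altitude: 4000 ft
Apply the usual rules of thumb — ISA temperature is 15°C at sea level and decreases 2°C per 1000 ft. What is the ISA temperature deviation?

ISA temperature at 4000 ft = 15 − 2 × (4000/1000) = 7°C.
Deviation = OAT − ISA = 12 − 7 = +5°C.

ISA+5°C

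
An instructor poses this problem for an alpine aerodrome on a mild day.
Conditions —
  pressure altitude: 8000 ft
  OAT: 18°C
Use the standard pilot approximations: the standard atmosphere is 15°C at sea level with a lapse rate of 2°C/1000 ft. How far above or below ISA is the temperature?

ISA temperature at 8000 ft = 15 − 2 × (8000/1000) = -1°C.
Deviation = OAT − ISA = 18 − (-1) = +19°C.

ISA+19°C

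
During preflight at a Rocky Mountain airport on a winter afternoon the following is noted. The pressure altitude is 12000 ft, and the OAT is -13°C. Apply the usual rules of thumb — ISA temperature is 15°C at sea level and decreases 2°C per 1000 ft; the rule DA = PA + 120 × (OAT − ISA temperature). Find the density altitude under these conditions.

11520 ft

ISA temperature at 12000 ft = 15 − 2 × (12000/1000) = -9°C.
ISA deviation = -13 − (-9) = -4°C.
Density altitude = 12000 + 120 × (-4) = 12000 + (-480) = 11520 ft.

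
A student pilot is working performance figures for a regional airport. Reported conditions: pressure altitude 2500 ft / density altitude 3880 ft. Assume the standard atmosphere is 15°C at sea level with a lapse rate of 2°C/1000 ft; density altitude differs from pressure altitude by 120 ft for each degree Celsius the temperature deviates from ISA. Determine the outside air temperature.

Density altitude − pressure altitude = 3880 − 2500 = +1380 ft.
At 120 ft/°C that is an ISA deviation of 1380/120 = +11.5°C.
ISA temperature at 2500 ft = 15 − 2 × (2500/1000) = 10°C.
OAT = ISA + deviation = 10 + (+11.5) = 21.5°C.

21.5°C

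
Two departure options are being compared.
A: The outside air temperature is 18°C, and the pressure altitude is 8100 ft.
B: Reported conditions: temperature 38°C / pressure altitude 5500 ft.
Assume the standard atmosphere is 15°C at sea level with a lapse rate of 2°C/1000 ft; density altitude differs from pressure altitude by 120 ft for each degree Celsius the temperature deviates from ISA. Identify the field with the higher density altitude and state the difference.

A by 824 ft

A: ISA temp = -1.2°C, deviation +19.2°C, DA = 8100 + 120 × 19.2 = 10404 ft.
B: ISA temp = 4°C, deviation +34°C, DA = 5500 + 120 × 34 = 9580 ft.
A is higher by 10404 − 9580 = 824 ft.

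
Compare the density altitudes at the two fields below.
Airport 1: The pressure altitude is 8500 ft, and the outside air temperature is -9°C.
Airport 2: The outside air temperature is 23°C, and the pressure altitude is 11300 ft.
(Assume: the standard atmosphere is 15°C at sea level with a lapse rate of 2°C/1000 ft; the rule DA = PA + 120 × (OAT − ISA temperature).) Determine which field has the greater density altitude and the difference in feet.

Airport 2 by 7312 ft

Airport 1: ISA temp = -2°C, deviation -7°C, DA = 8500 + 120 × (-7) = 7660 ft.
Airport 2: ISA temp = -7.6°C, deviation +30.6°C, DA = 11300 + 120 × 30.6 = 14972 ft.
Airport 2 is higher by 14972 − 7660 = 7312 ft.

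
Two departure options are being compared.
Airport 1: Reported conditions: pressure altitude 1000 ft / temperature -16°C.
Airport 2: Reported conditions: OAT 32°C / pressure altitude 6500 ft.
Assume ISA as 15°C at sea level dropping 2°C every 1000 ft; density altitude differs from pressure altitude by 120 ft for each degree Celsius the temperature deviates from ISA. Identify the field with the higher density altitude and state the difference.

Airport 2 by 12580 ft

Airport 1: ISA temp = 13°C, deviation -29°C, DA = 1000 + 120 × (-29) = -2480 ft.
Airport 2: ISA temp = 2°C, deviation +30°C, DA = 6500 + 120 × 30 = 10100 ft.
Airport 2 is higher by 10100 − (-2480) = 12580 ft.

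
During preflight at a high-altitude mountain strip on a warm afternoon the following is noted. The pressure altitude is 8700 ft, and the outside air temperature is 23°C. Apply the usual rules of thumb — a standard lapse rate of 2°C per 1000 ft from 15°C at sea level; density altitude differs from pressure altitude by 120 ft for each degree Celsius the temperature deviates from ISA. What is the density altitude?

11748 ft

ISA temperature at 8700 ft = 15 − 2 × (8700/1000) = -2.4°C.
ISA deviation = 23 − (-2.4) = +25.4°C.
Density altitude = 8700 + 120 × (25.4) = 8700 + (+3048) = 11748 ft.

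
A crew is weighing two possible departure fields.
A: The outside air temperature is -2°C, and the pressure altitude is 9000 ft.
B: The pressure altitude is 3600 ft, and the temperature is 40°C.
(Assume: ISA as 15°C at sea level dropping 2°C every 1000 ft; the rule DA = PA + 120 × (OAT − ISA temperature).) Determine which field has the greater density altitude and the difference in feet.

A by 1656 ft

A: ISA temp = -3°C, deviation +1°C, DA = 9000 + 120 × 1 = 9120 ft.
B: ISA temp = 7.8°C, deviation +32.2°C, DA = 3600 + 120 × 32.2 = 7464 ft.
A is higher by 9120 − 7464 = 1656 ft.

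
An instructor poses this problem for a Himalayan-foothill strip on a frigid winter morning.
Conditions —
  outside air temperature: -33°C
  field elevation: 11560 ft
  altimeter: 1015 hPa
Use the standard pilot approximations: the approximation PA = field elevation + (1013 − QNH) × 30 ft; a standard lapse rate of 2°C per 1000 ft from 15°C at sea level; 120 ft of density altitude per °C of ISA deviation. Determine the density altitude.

Pressure altitude = 11560 + (1013 − 1015) × 30 = 11560 + (-60) = 11500 ft.
ISA temperature at 11500 ft = 15 − 2 × (11500/1000) = -8°C.
ISA deviation = -33 − (-8) = -25°C.
Density altitude = 11500 + 120 × (-25) = 8500 ft.

8500 ft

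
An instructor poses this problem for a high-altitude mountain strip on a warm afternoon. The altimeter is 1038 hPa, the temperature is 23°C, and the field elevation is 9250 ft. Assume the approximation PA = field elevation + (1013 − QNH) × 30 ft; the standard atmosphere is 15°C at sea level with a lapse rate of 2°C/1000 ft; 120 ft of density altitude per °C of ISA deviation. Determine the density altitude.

Pressure altitude = 9250 + (1013 − 1038) × 30 = 9250 + (-750) = 8500 ft.
ISA temperature at 8500 ft = 15 − 2 × (8500/1000) = -2°C.
ISA deviation = 23 − (-2) = +25°C.
Density altitude = 8500 + 120 × (25) = 11500 ft.

11500 ft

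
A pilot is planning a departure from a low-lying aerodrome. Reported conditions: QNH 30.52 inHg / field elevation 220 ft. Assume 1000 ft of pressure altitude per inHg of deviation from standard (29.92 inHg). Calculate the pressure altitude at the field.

Pressure correction = (29.92 − 30.52) × 1000 = -600 ft.
Pressure altitude = 220 + (-600) = -380 ft.

-380 ft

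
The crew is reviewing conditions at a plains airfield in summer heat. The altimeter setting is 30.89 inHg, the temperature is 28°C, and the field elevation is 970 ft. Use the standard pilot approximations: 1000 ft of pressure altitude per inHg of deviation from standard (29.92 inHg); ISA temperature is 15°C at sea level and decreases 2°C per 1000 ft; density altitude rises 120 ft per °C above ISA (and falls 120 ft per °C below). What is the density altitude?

Pressure altitude = 970 + (29.92 − 30.89) × 1000 = 970 + (-970) = 0 ft.
ISA temperature at 0 ft = 15 − 2 × (0/1000) = 15°C.
ISA deviation = 28 − 15 = +13°C.
Density altitude = 0 + 120 × (13) = 1560 ft.

1560 ft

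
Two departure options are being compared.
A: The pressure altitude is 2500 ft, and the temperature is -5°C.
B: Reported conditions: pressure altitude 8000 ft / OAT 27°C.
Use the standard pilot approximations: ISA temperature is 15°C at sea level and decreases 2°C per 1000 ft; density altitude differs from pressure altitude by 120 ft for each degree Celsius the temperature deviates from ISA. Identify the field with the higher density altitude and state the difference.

A: ISA temp = 10°C, deviation -15°C, DA = 2500 + 120 × (-15) = 700 ft.
B: ISA temp = -1°C, deviation +28°C, DA = 8000 + 120 × 28 = 11360 ft.
B is higher by 11360 − 700 = 10660 ft.

B by 10660 ft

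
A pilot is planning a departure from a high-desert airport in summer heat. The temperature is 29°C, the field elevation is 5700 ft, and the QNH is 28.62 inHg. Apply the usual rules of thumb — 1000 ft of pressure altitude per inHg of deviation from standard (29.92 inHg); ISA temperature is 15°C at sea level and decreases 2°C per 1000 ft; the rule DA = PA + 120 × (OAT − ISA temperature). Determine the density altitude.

10360 ft

Pressure altitude = 5700 + (29.92 − 28.62) × 1000 = 5700 + (+1300) = 7000 ft.
ISA temperature at 7000 ft = 15 − 2 × (7000/1000) = 1°C.
ISA deviation = 29 − 1 = +28°C.
Density altitude = 7000 + 120 × (28) = 10360 ft.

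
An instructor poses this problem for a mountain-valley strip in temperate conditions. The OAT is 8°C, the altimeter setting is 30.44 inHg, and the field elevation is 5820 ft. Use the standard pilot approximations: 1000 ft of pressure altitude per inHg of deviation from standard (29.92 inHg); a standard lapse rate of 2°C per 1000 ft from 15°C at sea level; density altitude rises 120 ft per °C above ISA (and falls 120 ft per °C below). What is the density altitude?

5732 ft

Pressure altitude = 5820 + (29.92 − 30.44) × 1000 = 5820 + (-520) = 5300 ft.
ISA temperature at 5300 ft = 15 − 2 × (5300/1000) = 4.4°C.
ISA deviation = 8 − 4.4 = +3.6°C.
Density altitude = 5300 + 120 × (3.6) = 5732 ft.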